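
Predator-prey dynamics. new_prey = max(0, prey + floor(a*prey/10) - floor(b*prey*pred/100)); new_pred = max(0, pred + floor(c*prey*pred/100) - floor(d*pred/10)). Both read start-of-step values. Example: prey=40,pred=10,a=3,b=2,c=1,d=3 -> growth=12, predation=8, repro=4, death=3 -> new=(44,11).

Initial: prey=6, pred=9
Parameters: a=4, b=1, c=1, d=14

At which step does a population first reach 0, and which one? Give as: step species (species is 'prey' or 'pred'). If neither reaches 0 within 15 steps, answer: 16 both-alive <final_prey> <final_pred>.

Step 1: prey: 6+2-0=8; pred: 9+0-12=0
First extinction: pred at step 1

Answer: 1 pred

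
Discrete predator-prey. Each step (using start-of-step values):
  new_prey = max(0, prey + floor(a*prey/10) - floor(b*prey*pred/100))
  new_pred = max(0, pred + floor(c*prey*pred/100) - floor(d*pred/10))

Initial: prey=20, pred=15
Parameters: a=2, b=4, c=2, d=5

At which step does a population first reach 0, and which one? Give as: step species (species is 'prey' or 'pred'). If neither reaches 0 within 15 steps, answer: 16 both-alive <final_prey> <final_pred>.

Answer: 16 both-alive 30 1

Derivation:
Step 1: prey: 20+4-12=12; pred: 15+6-7=14
Step 2: prey: 12+2-6=8; pred: 14+3-7=10
Step 3: prey: 8+1-3=6; pred: 10+1-5=6
Step 4: prey: 6+1-1=6; pred: 6+0-3=3
Step 5: prey: 6+1-0=7; pred: 3+0-1=2
Step 6: prey: 7+1-0=8; pred: 2+0-1=1
Step 7: prey: 8+1-0=9; pred: 1+0-0=1
Step 8: prey: 9+1-0=10; pred: 1+0-0=1
Step 9: prey: 10+2-0=12; pred: 1+0-0=1
Step 10: prey: 12+2-0=14; pred: 1+0-0=1
Step 11: prey: 14+2-0=16; pred: 1+0-0=1
Step 12: prey: 16+3-0=19; pred: 1+0-0=1
Step 13: prey: 19+3-0=22; pred: 1+0-0=1
Step 14: prey: 22+4-0=26; pred: 1+0-0=1
Step 15: prey: 26+5-1=30; pred: 1+0-0=1
No extinction within 15 steps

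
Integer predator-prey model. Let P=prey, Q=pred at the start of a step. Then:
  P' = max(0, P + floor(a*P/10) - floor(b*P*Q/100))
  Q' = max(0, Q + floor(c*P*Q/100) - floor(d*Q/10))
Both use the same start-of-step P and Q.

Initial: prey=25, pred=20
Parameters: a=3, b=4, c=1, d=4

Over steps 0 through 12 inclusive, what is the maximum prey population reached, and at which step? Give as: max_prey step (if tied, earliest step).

Answer: 26 12

Derivation:
Step 1: prey: 25+7-20=12; pred: 20+5-8=17
Step 2: prey: 12+3-8=7; pred: 17+2-6=13
Step 3: prey: 7+2-3=6; pred: 13+0-5=8
Step 4: prey: 6+1-1=6; pred: 8+0-3=5
Step 5: prey: 6+1-1=6; pred: 5+0-2=3
Step 6: prey: 6+1-0=7; pred: 3+0-1=2
Step 7: prey: 7+2-0=9; pred: 2+0-0=2
Step 8: prey: 9+2-0=11; pred: 2+0-0=2
Step 9: prey: 11+3-0=14; pred: 2+0-0=2
Step 10: prey: 14+4-1=17; pred: 2+0-0=2
Step 11: prey: 17+5-1=21; pred: 2+0-0=2
Step 12: prey: 21+6-1=26; pred: 2+0-0=2
Max prey = 26 at step 12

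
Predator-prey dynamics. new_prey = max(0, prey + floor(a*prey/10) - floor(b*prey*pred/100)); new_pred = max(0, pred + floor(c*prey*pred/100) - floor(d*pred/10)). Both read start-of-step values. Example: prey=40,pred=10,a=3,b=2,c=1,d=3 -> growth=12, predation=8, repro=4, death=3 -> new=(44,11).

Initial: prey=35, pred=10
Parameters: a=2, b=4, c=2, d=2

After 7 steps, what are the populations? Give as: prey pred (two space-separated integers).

Answer: 1 12

Derivation:
Step 1: prey: 35+7-14=28; pred: 10+7-2=15
Step 2: prey: 28+5-16=17; pred: 15+8-3=20
Step 3: prey: 17+3-13=7; pred: 20+6-4=22
Step 4: prey: 7+1-6=2; pred: 22+3-4=21
Step 5: prey: 2+0-1=1; pred: 21+0-4=17
Step 6: prey: 1+0-0=1; pred: 17+0-3=14
Step 7: prey: 1+0-0=1; pred: 14+0-2=12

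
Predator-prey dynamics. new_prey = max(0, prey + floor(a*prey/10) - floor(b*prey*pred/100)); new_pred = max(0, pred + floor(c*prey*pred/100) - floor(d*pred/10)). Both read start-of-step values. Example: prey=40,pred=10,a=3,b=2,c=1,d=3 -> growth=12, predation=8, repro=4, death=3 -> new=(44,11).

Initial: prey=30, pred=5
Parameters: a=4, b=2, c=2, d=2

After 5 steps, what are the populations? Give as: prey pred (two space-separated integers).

Answer: 38 75

Derivation:
Step 1: prey: 30+12-3=39; pred: 5+3-1=7
Step 2: prey: 39+15-5=49; pred: 7+5-1=11
Step 3: prey: 49+19-10=58; pred: 11+10-2=19
Step 4: prey: 58+23-22=59; pred: 19+22-3=38
Step 5: prey: 59+23-44=38; pred: 38+44-7=75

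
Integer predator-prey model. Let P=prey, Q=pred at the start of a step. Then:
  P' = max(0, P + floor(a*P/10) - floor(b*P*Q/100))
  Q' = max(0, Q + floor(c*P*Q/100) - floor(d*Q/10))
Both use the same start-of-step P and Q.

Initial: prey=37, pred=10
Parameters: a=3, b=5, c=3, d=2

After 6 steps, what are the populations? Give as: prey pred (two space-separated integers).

Step 1: prey: 37+11-18=30; pred: 10+11-2=19
Step 2: prey: 30+9-28=11; pred: 19+17-3=33
Step 3: prey: 11+3-18=0; pred: 33+10-6=37
Step 4: prey: 0+0-0=0; pred: 37+0-7=30
Step 5: prey: 0+0-0=0; pred: 30+0-6=24
Step 6: prey: 0+0-0=0; pred: 24+0-4=20

Answer: 0 20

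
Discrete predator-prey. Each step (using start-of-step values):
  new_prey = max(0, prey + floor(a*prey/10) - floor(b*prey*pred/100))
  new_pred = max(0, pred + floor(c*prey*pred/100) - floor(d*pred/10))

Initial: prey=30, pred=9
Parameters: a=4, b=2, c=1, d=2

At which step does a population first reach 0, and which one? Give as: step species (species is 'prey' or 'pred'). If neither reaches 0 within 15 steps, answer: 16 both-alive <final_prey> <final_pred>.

Step 1: prey: 30+12-5=37; pred: 9+2-1=10
Step 2: prey: 37+14-7=44; pred: 10+3-2=11
Step 3: prey: 44+17-9=52; pred: 11+4-2=13
Step 4: prey: 52+20-13=59; pred: 13+6-2=17
Step 5: prey: 59+23-20=62; pred: 17+10-3=24
Step 6: prey: 62+24-29=57; pred: 24+14-4=34
Step 7: prey: 57+22-38=41; pred: 34+19-6=47
Step 8: prey: 41+16-38=19; pred: 47+19-9=57
Step 9: prey: 19+7-21=5; pred: 57+10-11=56
Step 10: prey: 5+2-5=2; pred: 56+2-11=47
Step 11: prey: 2+0-1=1; pred: 47+0-9=38
Step 12: prey: 1+0-0=1; pred: 38+0-7=31
Step 13: prey: 1+0-0=1; pred: 31+0-6=25
Step 14: prey: 1+0-0=1; pred: 25+0-5=20
Step 15: prey: 1+0-0=1; pred: 20+0-4=16
No extinction within 15 steps

Answer: 16 both-alive 1 16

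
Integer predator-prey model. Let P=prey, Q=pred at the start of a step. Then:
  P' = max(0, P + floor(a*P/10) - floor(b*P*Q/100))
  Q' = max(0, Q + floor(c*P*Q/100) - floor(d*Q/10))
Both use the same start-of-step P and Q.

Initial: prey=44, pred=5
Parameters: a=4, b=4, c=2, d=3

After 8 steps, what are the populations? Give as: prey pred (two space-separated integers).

Step 1: prey: 44+17-8=53; pred: 5+4-1=8
Step 2: prey: 53+21-16=58; pred: 8+8-2=14
Step 3: prey: 58+23-32=49; pred: 14+16-4=26
Step 4: prey: 49+19-50=18; pred: 26+25-7=44
Step 5: prey: 18+7-31=0; pred: 44+15-13=46
Step 6: prey: 0+0-0=0; pred: 46+0-13=33
Step 7: prey: 0+0-0=0; pred: 33+0-9=24
Step 8: prey: 0+0-0=0; pred: 24+0-7=17

Answer: 0 17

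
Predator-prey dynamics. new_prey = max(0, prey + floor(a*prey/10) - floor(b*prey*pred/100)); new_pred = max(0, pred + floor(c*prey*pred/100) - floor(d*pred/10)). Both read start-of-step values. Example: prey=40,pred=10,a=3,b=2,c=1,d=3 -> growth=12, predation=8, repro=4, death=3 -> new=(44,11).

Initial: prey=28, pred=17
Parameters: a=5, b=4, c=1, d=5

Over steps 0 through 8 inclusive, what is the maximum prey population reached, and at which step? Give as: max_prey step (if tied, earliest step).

Answer: 109 8

Derivation:
Step 1: prey: 28+14-19=23; pred: 17+4-8=13
Step 2: prey: 23+11-11=23; pred: 13+2-6=9
Step 3: prey: 23+11-8=26; pred: 9+2-4=7
Step 4: prey: 26+13-7=32; pred: 7+1-3=5
Step 5: prey: 32+16-6=42; pred: 5+1-2=4
Step 6: prey: 42+21-6=57; pred: 4+1-2=3
Step 7: prey: 57+28-6=79; pred: 3+1-1=3
Step 8: prey: 79+39-9=109; pred: 3+2-1=4
Max prey = 109 at step 8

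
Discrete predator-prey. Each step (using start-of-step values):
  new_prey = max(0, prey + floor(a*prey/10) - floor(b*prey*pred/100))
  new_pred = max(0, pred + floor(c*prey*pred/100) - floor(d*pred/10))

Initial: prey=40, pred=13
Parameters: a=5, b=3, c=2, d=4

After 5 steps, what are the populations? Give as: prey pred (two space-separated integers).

Answer: 1 37

Derivation:
Step 1: prey: 40+20-15=45; pred: 13+10-5=18
Step 2: prey: 45+22-24=43; pred: 18+16-7=27
Step 3: prey: 43+21-34=30; pred: 27+23-10=40
Step 4: prey: 30+15-36=9; pred: 40+24-16=48
Step 5: prey: 9+4-12=1; pred: 48+8-19=37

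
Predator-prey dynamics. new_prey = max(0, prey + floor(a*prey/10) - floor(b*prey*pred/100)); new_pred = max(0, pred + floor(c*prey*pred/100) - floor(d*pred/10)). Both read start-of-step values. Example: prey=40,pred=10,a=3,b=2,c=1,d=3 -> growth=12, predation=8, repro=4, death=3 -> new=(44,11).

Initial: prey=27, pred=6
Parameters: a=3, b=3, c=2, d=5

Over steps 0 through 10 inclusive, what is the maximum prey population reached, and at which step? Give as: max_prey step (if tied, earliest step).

Answer: 43 5

Derivation:
Step 1: prey: 27+8-4=31; pred: 6+3-3=6
Step 2: prey: 31+9-5=35; pred: 6+3-3=6
Step 3: prey: 35+10-6=39; pred: 6+4-3=7
Step 4: prey: 39+11-8=42; pred: 7+5-3=9
Step 5: prey: 42+12-11=43; pred: 9+7-4=12
Step 6: prey: 43+12-15=40; pred: 12+10-6=16
Step 7: prey: 40+12-19=33; pred: 16+12-8=20
Step 8: prey: 33+9-19=23; pred: 20+13-10=23
Step 9: prey: 23+6-15=14; pred: 23+10-11=22
Step 10: prey: 14+4-9=9; pred: 22+6-11=17
Max prey = 43 at step 5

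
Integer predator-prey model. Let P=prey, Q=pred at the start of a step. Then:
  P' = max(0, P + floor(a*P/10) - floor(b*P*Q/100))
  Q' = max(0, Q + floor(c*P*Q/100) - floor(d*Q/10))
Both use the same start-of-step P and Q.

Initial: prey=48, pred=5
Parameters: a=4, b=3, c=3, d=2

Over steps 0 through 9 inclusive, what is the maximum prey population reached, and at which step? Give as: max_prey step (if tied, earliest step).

Step 1: prey: 48+19-7=60; pred: 5+7-1=11
Step 2: prey: 60+24-19=65; pred: 11+19-2=28
Step 3: prey: 65+26-54=37; pred: 28+54-5=77
Step 4: prey: 37+14-85=0; pred: 77+85-15=147
Step 5: prey: 0+0-0=0; pred: 147+0-29=118
Step 6: prey: 0+0-0=0; pred: 118+0-23=95
Step 7: prey: 0+0-0=0; pred: 95+0-19=76
Step 8: prey: 0+0-0=0; pred: 76+0-15=61
Step 9: prey: 0+0-0=0; pred: 61+0-12=49
Max prey = 65 at step 2

Answer: 65 2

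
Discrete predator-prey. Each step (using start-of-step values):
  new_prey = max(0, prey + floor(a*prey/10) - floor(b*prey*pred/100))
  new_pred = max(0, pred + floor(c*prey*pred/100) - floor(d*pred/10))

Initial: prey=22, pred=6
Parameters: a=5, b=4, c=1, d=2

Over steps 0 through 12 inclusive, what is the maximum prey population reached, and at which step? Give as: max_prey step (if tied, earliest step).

Answer: 65 5

Derivation:
Step 1: prey: 22+11-5=28; pred: 6+1-1=6
Step 2: prey: 28+14-6=36; pred: 6+1-1=6
Step 3: prey: 36+18-8=46; pred: 6+2-1=7
Step 4: prey: 46+23-12=57; pred: 7+3-1=9
Step 5: prey: 57+28-20=65; pred: 9+5-1=13
Step 6: prey: 65+32-33=64; pred: 13+8-2=19
Step 7: prey: 64+32-48=48; pred: 19+12-3=28
Step 8: prey: 48+24-53=19; pred: 28+13-5=36
Step 9: prey: 19+9-27=1; pred: 36+6-7=35
Step 10: prey: 1+0-1=0; pred: 35+0-7=28
Step 11: prey: 0+0-0=0; pred: 28+0-5=23
Step 12: prey: 0+0-0=0; pred: 23+0-4=19
Max prey = 65 at step 5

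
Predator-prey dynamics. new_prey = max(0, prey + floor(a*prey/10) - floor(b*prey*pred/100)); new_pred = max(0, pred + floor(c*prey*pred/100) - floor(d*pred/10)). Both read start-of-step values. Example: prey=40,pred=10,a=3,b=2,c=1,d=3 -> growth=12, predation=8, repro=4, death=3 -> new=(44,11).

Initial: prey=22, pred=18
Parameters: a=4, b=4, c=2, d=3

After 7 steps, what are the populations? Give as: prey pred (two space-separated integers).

Step 1: prey: 22+8-15=15; pred: 18+7-5=20
Step 2: prey: 15+6-12=9; pred: 20+6-6=20
Step 3: prey: 9+3-7=5; pred: 20+3-6=17
Step 4: prey: 5+2-3=4; pred: 17+1-5=13
Step 5: prey: 4+1-2=3; pred: 13+1-3=11
Step 6: prey: 3+1-1=3; pred: 11+0-3=8
Step 7: prey: 3+1-0=4; pred: 8+0-2=6

Answer: 4 6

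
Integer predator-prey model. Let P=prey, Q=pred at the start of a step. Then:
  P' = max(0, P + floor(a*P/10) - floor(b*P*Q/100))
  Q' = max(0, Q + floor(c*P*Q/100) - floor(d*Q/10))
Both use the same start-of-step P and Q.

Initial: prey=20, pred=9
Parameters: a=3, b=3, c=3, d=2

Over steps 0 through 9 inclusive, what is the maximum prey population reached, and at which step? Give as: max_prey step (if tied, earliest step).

Answer: 21 1

Derivation:
Step 1: prey: 20+6-5=21; pred: 9+5-1=13
Step 2: prey: 21+6-8=19; pred: 13+8-2=19
Step 3: prey: 19+5-10=14; pred: 19+10-3=26
Step 4: prey: 14+4-10=8; pred: 26+10-5=31
Step 5: prey: 8+2-7=3; pred: 31+7-6=32
Step 6: prey: 3+0-2=1; pred: 32+2-6=28
Step 7: prey: 1+0-0=1; pred: 28+0-5=23
Step 8: prey: 1+0-0=1; pred: 23+0-4=19
Step 9: prey: 1+0-0=1; pred: 19+0-3=16
Max prey = 21 at step 1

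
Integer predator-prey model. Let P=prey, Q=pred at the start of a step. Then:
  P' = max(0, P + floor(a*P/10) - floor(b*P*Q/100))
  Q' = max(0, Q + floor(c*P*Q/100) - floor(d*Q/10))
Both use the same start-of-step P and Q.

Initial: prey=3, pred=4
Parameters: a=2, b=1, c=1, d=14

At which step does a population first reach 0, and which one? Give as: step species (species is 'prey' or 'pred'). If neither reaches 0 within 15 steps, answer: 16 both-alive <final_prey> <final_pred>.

Answer: 1 pred

Derivation:
Step 1: prey: 3+0-0=3; pred: 4+0-5=0
First extinction: pred at step 1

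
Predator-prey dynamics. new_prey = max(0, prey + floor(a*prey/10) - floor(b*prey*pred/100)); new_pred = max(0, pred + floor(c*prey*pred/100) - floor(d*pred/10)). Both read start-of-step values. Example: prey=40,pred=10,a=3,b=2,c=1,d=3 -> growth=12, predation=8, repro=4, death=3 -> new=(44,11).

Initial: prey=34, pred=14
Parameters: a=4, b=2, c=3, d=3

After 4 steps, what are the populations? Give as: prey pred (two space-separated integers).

Answer: 0 97

Derivation:
Step 1: prey: 34+13-9=38; pred: 14+14-4=24
Step 2: prey: 38+15-18=35; pred: 24+27-7=44
Step 3: prey: 35+14-30=19; pred: 44+46-13=77
Step 4: prey: 19+7-29=0; pred: 77+43-23=97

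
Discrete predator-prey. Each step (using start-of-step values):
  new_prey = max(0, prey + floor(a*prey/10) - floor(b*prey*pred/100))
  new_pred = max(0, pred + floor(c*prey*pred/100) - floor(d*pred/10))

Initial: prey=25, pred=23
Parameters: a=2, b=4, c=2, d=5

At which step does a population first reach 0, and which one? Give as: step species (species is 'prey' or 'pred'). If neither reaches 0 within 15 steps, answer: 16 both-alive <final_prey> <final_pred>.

Answer: 16 both-alive 1 1

Derivation:
Step 1: prey: 25+5-23=7; pred: 23+11-11=23
Step 2: prey: 7+1-6=2; pred: 23+3-11=15
Step 3: prey: 2+0-1=1; pred: 15+0-7=8
Step 4: prey: 1+0-0=1; pred: 8+0-4=4
Step 5: prey: 1+0-0=1; pred: 4+0-2=2
Step 6: prey: 1+0-0=1; pred: 2+0-1=1
Step 7: prey: 1+0-0=1; pred: 1+0-0=1
Steps 8-15: state stable at prey=1, pred=1 (no change)
No extinction within 15 steps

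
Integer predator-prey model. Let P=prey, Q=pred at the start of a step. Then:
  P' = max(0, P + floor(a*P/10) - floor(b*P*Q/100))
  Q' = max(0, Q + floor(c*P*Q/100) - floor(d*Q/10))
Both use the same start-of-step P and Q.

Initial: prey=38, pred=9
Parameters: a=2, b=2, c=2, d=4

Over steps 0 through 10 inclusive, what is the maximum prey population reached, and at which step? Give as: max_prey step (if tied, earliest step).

Step 1: prey: 38+7-6=39; pred: 9+6-3=12
Step 2: prey: 39+7-9=37; pred: 12+9-4=17
Step 3: prey: 37+7-12=32; pred: 17+12-6=23
Step 4: prey: 32+6-14=24; pred: 23+14-9=28
Step 5: prey: 24+4-13=15; pred: 28+13-11=30
Step 6: prey: 15+3-9=9; pred: 30+9-12=27
Step 7: prey: 9+1-4=6; pred: 27+4-10=21
Step 8: prey: 6+1-2=5; pred: 21+2-8=15
Step 9: prey: 5+1-1=5; pred: 15+1-6=10
Step 10: prey: 5+1-1=5; pred: 10+1-4=7
Max prey = 39 at step 1

Answer: 39 1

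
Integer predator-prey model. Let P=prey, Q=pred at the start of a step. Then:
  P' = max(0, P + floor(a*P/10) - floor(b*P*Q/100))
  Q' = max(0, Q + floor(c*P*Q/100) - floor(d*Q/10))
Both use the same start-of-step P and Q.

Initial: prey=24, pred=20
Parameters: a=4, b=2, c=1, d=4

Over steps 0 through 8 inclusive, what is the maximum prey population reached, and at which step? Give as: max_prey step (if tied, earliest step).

Step 1: prey: 24+9-9=24; pred: 20+4-8=16
Step 2: prey: 24+9-7=26; pred: 16+3-6=13
Step 3: prey: 26+10-6=30; pred: 13+3-5=11
Step 4: prey: 30+12-6=36; pred: 11+3-4=10
Step 5: prey: 36+14-7=43; pred: 10+3-4=9
Step 6: prey: 43+17-7=53; pred: 9+3-3=9
Step 7: prey: 53+21-9=65; pred: 9+4-3=10
Step 8: prey: 65+26-13=78; pred: 10+6-4=12
Max prey = 78 at step 8

Answer: 78 8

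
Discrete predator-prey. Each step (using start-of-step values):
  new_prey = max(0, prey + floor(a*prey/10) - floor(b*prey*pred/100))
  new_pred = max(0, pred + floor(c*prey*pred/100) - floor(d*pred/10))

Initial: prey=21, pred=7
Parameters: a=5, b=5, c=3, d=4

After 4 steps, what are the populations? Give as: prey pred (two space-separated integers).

Answer: 16 23

Derivation:
Step 1: prey: 21+10-7=24; pred: 7+4-2=9
Step 2: prey: 24+12-10=26; pred: 9+6-3=12
Step 3: prey: 26+13-15=24; pred: 12+9-4=17
Step 4: prey: 24+12-20=16; pred: 17+12-6=23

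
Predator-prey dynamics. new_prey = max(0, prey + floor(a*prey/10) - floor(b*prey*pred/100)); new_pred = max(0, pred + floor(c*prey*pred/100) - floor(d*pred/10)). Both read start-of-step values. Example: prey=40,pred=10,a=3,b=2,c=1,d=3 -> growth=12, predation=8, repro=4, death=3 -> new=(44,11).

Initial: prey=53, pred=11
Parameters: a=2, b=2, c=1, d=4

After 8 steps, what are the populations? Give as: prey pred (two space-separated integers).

Answer: 24 14

Derivation:
Step 1: prey: 53+10-11=52; pred: 11+5-4=12
Step 2: prey: 52+10-12=50; pred: 12+6-4=14
Step 3: prey: 50+10-14=46; pred: 14+7-5=16
Step 4: prey: 46+9-14=41; pred: 16+7-6=17
Step 5: prey: 41+8-13=36; pred: 17+6-6=17
Step 6: prey: 36+7-12=31; pred: 17+6-6=17
Step 7: prey: 31+6-10=27; pred: 17+5-6=16
Step 8: prey: 27+5-8=24; pred: 16+4-6=14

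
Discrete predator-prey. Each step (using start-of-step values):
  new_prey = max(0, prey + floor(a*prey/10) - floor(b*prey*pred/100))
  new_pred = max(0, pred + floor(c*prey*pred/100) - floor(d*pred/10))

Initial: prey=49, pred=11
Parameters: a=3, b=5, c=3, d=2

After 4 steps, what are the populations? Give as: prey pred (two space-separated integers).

Step 1: prey: 49+14-26=37; pred: 11+16-2=25
Step 2: prey: 37+11-46=2; pred: 25+27-5=47
Step 3: prey: 2+0-4=0; pred: 47+2-9=40
Step 4: prey: 0+0-0=0; pred: 40+0-8=32

Answer: 0 32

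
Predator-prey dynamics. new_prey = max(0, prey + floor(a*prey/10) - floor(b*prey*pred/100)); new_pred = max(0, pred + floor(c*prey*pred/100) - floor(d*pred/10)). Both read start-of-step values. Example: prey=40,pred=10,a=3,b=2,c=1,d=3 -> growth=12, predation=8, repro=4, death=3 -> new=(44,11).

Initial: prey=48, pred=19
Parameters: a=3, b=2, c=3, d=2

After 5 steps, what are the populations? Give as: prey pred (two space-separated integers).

Answer: 0 82

Derivation:
Step 1: prey: 48+14-18=44; pred: 19+27-3=43
Step 2: prey: 44+13-37=20; pred: 43+56-8=91
Step 3: prey: 20+6-36=0; pred: 91+54-18=127
Step 4: prey: 0+0-0=0; pred: 127+0-25=102
Step 5: prey: 0+0-0=0; pred: 102+0-20=82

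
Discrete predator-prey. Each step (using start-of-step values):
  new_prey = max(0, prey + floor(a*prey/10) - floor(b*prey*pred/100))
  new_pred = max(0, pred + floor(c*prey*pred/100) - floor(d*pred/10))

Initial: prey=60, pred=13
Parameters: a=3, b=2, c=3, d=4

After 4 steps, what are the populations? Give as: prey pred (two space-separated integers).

Answer: 0 87

Derivation:
Step 1: prey: 60+18-15=63; pred: 13+23-5=31
Step 2: prey: 63+18-39=42; pred: 31+58-12=77
Step 3: prey: 42+12-64=0; pred: 77+97-30=144
Step 4: prey: 0+0-0=0; pred: 144+0-57=87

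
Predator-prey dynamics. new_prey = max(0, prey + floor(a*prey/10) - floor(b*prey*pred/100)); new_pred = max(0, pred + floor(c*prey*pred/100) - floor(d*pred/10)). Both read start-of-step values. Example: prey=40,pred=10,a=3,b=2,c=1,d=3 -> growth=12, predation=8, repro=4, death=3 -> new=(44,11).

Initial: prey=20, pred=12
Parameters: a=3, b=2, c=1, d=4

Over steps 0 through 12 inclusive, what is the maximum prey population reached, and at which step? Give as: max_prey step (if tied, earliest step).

Answer: 112 11

Derivation:
Step 1: prey: 20+6-4=22; pred: 12+2-4=10
Step 2: prey: 22+6-4=24; pred: 10+2-4=8
Step 3: prey: 24+7-3=28; pred: 8+1-3=6
Step 4: prey: 28+8-3=33; pred: 6+1-2=5
Step 5: prey: 33+9-3=39; pred: 5+1-2=4
Step 6: prey: 39+11-3=47; pred: 4+1-1=4
Step 7: prey: 47+14-3=58; pred: 4+1-1=4
Step 8: prey: 58+17-4=71; pred: 4+2-1=5
Step 9: prey: 71+21-7=85; pred: 5+3-2=6
Step 10: prey: 85+25-10=100; pred: 6+5-2=9
Step 11: prey: 100+30-18=112; pred: 9+9-3=15
Step 12: prey: 112+33-33=112; pred: 15+16-6=25
Max prey = 112 at step 11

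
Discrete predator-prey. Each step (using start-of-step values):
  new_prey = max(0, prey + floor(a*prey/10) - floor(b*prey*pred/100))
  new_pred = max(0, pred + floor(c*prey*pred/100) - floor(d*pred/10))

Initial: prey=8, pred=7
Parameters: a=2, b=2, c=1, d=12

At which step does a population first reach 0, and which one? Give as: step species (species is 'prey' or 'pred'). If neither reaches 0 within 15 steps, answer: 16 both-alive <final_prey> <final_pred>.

Answer: 1 pred

Derivation:
Step 1: prey: 8+1-1=8; pred: 7+0-8=0
First extinction: pred at step 1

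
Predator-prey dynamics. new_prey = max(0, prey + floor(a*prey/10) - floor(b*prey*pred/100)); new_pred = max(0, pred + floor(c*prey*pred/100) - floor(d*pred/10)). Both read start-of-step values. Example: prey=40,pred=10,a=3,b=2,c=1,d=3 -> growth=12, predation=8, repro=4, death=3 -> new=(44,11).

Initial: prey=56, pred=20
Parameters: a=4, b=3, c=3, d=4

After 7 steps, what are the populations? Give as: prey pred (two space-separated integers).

Step 1: prey: 56+22-33=45; pred: 20+33-8=45
Step 2: prey: 45+18-60=3; pred: 45+60-18=87
Step 3: prey: 3+1-7=0; pred: 87+7-34=60
Step 4: prey: 0+0-0=0; pred: 60+0-24=36
Step 5: prey: 0+0-0=0; pred: 36+0-14=22
Step 6: prey: 0+0-0=0; pred: 22+0-8=14
Step 7: prey: 0+0-0=0; pred: 14+0-5=9

Answer: 0 9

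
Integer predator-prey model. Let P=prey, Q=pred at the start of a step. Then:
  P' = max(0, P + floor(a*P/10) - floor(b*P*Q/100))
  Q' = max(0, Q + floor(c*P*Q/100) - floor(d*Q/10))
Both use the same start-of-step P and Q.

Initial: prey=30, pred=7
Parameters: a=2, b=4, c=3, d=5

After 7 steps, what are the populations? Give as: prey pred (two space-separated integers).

Step 1: prey: 30+6-8=28; pred: 7+6-3=10
Step 2: prey: 28+5-11=22; pred: 10+8-5=13
Step 3: prey: 22+4-11=15; pred: 13+8-6=15
Step 4: prey: 15+3-9=9; pred: 15+6-7=14
Step 5: prey: 9+1-5=5; pred: 14+3-7=10
Step 6: prey: 5+1-2=4; pred: 10+1-5=6
Step 7: prey: 4+0-0=4; pred: 6+0-3=3

Answer: 4 3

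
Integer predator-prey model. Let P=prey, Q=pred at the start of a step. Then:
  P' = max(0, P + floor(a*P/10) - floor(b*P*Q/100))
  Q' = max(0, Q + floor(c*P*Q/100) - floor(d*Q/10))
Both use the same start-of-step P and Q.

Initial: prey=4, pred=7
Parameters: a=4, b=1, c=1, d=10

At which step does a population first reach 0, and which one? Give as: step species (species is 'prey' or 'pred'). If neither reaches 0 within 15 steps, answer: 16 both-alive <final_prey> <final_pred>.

Step 1: prey: 4+1-0=5; pred: 7+0-7=0
First extinction: pred at step 1

Answer: 1 pred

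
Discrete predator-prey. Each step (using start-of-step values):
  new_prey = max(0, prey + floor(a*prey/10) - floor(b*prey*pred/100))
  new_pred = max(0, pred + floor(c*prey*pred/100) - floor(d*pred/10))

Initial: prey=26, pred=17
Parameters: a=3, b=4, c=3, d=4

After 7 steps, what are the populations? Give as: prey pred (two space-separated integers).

Answer: 1 3

Derivation:
Step 1: prey: 26+7-17=16; pred: 17+13-6=24
Step 2: prey: 16+4-15=5; pred: 24+11-9=26
Step 3: prey: 5+1-5=1; pred: 26+3-10=19
Step 4: prey: 1+0-0=1; pred: 19+0-7=12
Step 5: prey: 1+0-0=1; pred: 12+0-4=8
Step 6: prey: 1+0-0=1; pred: 8+0-3=5
Step 7: prey: 1+0-0=1; pred: 5+0-2=3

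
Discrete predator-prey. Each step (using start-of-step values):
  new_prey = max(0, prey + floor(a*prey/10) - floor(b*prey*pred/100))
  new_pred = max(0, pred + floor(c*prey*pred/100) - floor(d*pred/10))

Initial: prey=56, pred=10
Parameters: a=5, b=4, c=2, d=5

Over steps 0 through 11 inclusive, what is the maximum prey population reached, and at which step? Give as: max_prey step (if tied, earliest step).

Step 1: prey: 56+28-22=62; pred: 10+11-5=16
Step 2: prey: 62+31-39=54; pred: 16+19-8=27
Step 3: prey: 54+27-58=23; pred: 27+29-13=43
Step 4: prey: 23+11-39=0; pred: 43+19-21=41
Step 5: prey: 0+0-0=0; pred: 41+0-20=21
Step 6: prey: 0+0-0=0; pred: 21+0-10=11
Step 7: prey: 0+0-0=0; pred: 11+0-5=6
Step 8: prey: 0+0-0=0; pred: 6+0-3=3
Step 9: prey: 0+0-0=0; pred: 3+0-1=2
Step 10: prey: 0+0-0=0; pred: 2+0-1=1
Step 11: prey: 0+0-0=0; pred: 1+0-0=1
Max prey = 62 at step 1

Answer: 62 1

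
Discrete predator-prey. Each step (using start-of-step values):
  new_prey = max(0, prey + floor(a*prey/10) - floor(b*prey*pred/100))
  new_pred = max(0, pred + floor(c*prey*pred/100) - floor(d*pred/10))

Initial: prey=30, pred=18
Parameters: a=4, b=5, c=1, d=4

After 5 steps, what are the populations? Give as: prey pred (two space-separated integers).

Answer: 7 4

Derivation:
Step 1: prey: 30+12-27=15; pred: 18+5-7=16
Step 2: prey: 15+6-12=9; pred: 16+2-6=12
Step 3: prey: 9+3-5=7; pred: 12+1-4=9
Step 4: prey: 7+2-3=6; pred: 9+0-3=6
Step 5: prey: 6+2-1=7; pred: 6+0-2=4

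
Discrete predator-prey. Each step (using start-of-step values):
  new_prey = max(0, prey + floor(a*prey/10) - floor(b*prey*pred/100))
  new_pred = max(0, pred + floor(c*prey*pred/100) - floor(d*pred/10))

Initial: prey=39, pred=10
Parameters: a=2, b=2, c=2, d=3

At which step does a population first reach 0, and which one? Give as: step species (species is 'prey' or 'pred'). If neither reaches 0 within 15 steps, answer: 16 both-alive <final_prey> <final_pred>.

Step 1: prey: 39+7-7=39; pred: 10+7-3=14
Step 2: prey: 39+7-10=36; pred: 14+10-4=20
Step 3: prey: 36+7-14=29; pred: 20+14-6=28
Step 4: prey: 29+5-16=18; pred: 28+16-8=36
Step 5: prey: 18+3-12=9; pred: 36+12-10=38
Step 6: prey: 9+1-6=4; pred: 38+6-11=33
Step 7: prey: 4+0-2=2; pred: 33+2-9=26
Step 8: prey: 2+0-1=1; pred: 26+1-7=20
Step 9: prey: 1+0-0=1; pred: 20+0-6=14
Step 10: prey: 1+0-0=1; pred: 14+0-4=10
Step 11: prey: 1+0-0=1; pred: 10+0-3=7
Step 12: prey: 1+0-0=1; pred: 7+0-2=5
Step 13: prey: 1+0-0=1; pred: 5+0-1=4
Step 14: prey: 1+0-0=1; pred: 4+0-1=3
Step 15: prey: 1+0-0=1; pred: 3+0-0=3
No extinction within 15 steps

Answer: 16 both-alive 1 3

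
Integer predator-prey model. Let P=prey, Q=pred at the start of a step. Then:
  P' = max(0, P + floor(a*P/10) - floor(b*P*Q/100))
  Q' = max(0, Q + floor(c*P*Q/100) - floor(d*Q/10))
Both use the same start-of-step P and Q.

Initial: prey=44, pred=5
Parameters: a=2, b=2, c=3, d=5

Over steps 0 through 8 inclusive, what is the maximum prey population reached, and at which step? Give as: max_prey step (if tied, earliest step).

Answer: 49 2

Derivation:
Step 1: prey: 44+8-4=48; pred: 5+6-2=9
Step 2: prey: 48+9-8=49; pred: 9+12-4=17
Step 3: prey: 49+9-16=42; pred: 17+24-8=33
Step 4: prey: 42+8-27=23; pred: 33+41-16=58
Step 5: prey: 23+4-26=1; pred: 58+40-29=69
Step 6: prey: 1+0-1=0; pred: 69+2-34=37
Step 7: prey: 0+0-0=0; pred: 37+0-18=19
Step 8: prey: 0+0-0=0; pred: 19+0-9=10
Max prey = 49 at step 2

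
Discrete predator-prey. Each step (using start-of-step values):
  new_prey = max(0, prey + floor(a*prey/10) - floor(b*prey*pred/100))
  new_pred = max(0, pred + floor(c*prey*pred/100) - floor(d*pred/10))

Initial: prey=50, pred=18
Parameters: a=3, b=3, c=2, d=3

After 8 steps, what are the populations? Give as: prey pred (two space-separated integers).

Answer: 0 9

Derivation:
Step 1: prey: 50+15-27=38; pred: 18+18-5=31
Step 2: prey: 38+11-35=14; pred: 31+23-9=45
Step 3: prey: 14+4-18=0; pred: 45+12-13=44
Step 4: prey: 0+0-0=0; pred: 44+0-13=31
Step 5: prey: 0+0-0=0; pred: 31+0-9=22
Step 6: prey: 0+0-0=0; pred: 22+0-6=16
Step 7: prey: 0+0-0=0; pred: 16+0-4=12
Step 8: prey: 0+0-0=0; pred: 12+0-3=9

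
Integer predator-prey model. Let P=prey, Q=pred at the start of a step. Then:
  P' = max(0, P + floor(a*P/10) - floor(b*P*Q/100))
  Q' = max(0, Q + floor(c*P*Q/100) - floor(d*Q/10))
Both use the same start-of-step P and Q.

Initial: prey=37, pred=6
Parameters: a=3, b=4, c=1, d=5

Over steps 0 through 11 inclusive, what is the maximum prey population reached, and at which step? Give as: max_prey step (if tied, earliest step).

Answer: 76 9

Derivation:
Step 1: prey: 37+11-8=40; pred: 6+2-3=5
Step 2: prey: 40+12-8=44; pred: 5+2-2=5
Step 3: prey: 44+13-8=49; pred: 5+2-2=5
Step 4: prey: 49+14-9=54; pred: 5+2-2=5
Step 5: prey: 54+16-10=60; pred: 5+2-2=5
Step 6: prey: 60+18-12=66; pred: 5+3-2=6
Step 7: prey: 66+19-15=70; pred: 6+3-3=6
Step 8: prey: 70+21-16=75; pred: 6+4-3=7
Step 9: prey: 75+22-21=76; pred: 7+5-3=9
Step 10: prey: 76+22-27=71; pred: 9+6-4=11
Step 11: prey: 71+21-31=61; pred: 11+7-5=13
Max prey = 76 at step 9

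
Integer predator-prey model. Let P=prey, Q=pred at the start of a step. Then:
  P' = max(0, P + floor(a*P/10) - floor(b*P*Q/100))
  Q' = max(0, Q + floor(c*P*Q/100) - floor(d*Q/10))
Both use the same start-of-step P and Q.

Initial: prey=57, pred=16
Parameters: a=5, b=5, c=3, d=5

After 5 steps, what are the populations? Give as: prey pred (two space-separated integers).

Answer: 0 8

Derivation:
Step 1: prey: 57+28-45=40; pred: 16+27-8=35
Step 2: prey: 40+20-70=0; pred: 35+42-17=60
Step 3: prey: 0+0-0=0; pred: 60+0-30=30
Step 4: prey: 0+0-0=0; pred: 30+0-15=15
Step 5: prey: 0+0-0=0; pred: 15+0-7=8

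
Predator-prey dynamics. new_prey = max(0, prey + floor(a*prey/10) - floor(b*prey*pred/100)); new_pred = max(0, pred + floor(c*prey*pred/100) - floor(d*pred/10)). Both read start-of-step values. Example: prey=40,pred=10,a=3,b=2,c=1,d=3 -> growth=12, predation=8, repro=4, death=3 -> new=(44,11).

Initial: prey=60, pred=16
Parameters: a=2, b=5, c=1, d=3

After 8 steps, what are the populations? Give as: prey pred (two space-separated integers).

Answer: 0 3

Derivation:
Step 1: prey: 60+12-48=24; pred: 16+9-4=21
Step 2: prey: 24+4-25=3; pred: 21+5-6=20
Step 3: prey: 3+0-3=0; pred: 20+0-6=14
Step 4: prey: 0+0-0=0; pred: 14+0-4=10
Step 5: prey: 0+0-0=0; pred: 10+0-3=7
Step 6: prey: 0+0-0=0; pred: 7+0-2=5
Step 7: prey: 0+0-0=0; pred: 5+0-1=4
Step 8: prey: 0+0-0=0; pred: 4+0-1=3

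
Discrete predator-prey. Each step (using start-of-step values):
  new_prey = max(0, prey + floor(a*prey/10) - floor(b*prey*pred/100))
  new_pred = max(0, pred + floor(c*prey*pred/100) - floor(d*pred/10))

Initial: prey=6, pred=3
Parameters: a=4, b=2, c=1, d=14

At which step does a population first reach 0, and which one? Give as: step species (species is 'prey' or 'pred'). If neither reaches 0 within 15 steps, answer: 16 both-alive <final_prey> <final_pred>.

Step 1: prey: 6+2-0=8; pred: 3+0-4=0
First extinction: pred at step 1

Answer: 1 pred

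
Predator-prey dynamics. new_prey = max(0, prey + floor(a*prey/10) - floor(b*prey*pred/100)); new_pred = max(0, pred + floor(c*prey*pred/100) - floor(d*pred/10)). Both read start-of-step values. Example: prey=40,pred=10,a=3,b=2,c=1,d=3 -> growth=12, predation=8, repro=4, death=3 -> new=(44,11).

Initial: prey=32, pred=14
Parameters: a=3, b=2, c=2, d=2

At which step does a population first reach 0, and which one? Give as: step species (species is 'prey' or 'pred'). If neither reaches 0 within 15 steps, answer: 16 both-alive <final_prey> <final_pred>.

Step 1: prey: 32+9-8=33; pred: 14+8-2=20
Step 2: prey: 33+9-13=29; pred: 20+13-4=29
Step 3: prey: 29+8-16=21; pred: 29+16-5=40
Step 4: prey: 21+6-16=11; pred: 40+16-8=48
Step 5: prey: 11+3-10=4; pred: 48+10-9=49
Step 6: prey: 4+1-3=2; pred: 49+3-9=43
Step 7: prey: 2+0-1=1; pred: 43+1-8=36
Step 8: prey: 1+0-0=1; pred: 36+0-7=29
Step 9: prey: 1+0-0=1; pred: 29+0-5=24
Step 10: prey: 1+0-0=1; pred: 24+0-4=20
Step 11: prey: 1+0-0=1; pred: 20+0-4=16
Step 12: prey: 1+0-0=1; pred: 16+0-3=13
Step 13: prey: 1+0-0=1; pred: 13+0-2=11
Step 14: prey: 1+0-0=1; pred: 11+0-2=9
Step 15: prey: 1+0-0=1; pred: 9+0-1=8
No extinction within 15 steps

Answer: 16 both-alive 1 8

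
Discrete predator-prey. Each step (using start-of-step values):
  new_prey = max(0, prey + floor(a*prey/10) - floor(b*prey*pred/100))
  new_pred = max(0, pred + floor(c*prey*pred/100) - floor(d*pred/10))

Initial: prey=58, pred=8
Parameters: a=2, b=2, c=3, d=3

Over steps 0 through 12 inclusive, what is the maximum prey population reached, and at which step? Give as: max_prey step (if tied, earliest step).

Answer: 60 1

Derivation:
Step 1: prey: 58+11-9=60; pred: 8+13-2=19
Step 2: prey: 60+12-22=50; pred: 19+34-5=48
Step 3: prey: 50+10-48=12; pred: 48+72-14=106
Step 4: prey: 12+2-25=0; pred: 106+38-31=113
Step 5: prey: 0+0-0=0; pred: 113+0-33=80
Step 6: prey: 0+0-0=0; pred: 80+0-24=56
Step 7: prey: 0+0-0=0; pred: 56+0-16=40
Step 8: prey: 0+0-0=0; pred: 40+0-12=28
Step 9: prey: 0+0-0=0; pred: 28+0-8=20
Step 10: prey: 0+0-0=0; pred: 20+0-6=14
Step 11: prey: 0+0-0=0; pred: 14+0-4=10
Step 12: prey: 0+0-0=0; pred: 10+0-3=7
Max prey = 60 at step 1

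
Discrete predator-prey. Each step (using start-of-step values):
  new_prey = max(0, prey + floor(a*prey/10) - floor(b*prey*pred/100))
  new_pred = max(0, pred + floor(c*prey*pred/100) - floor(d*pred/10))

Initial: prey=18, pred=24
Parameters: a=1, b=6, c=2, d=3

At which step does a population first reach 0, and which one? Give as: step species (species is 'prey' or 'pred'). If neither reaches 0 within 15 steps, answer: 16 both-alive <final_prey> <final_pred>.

Step 1: prey: 18+1-25=0; pred: 24+8-7=25
First extinction: prey at step 1

Answer: 1 prey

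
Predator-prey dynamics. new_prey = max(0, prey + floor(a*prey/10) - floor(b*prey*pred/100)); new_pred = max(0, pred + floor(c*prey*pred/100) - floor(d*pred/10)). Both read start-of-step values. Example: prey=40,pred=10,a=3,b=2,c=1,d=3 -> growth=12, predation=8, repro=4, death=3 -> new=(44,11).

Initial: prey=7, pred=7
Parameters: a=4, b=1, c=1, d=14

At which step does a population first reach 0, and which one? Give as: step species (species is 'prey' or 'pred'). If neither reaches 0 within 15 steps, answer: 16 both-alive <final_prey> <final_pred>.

Step 1: prey: 7+2-0=9; pred: 7+0-9=0
First extinction: pred at step 1

Answer: 1 pred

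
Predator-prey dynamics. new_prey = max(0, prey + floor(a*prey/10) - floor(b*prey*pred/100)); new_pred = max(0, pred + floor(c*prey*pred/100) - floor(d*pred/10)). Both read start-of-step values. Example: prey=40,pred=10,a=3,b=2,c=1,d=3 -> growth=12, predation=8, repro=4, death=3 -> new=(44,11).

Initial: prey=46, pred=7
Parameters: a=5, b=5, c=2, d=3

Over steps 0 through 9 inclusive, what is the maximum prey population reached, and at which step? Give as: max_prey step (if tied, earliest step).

Answer: 53 1

Derivation:
Step 1: prey: 46+23-16=53; pred: 7+6-2=11
Step 2: prey: 53+26-29=50; pred: 11+11-3=19
Step 3: prey: 50+25-47=28; pred: 19+19-5=33
Step 4: prey: 28+14-46=0; pred: 33+18-9=42
Step 5: prey: 0+0-0=0; pred: 42+0-12=30
Step 6: prey: 0+0-0=0; pred: 30+0-9=21
Step 7: prey: 0+0-0=0; pred: 21+0-6=15
Step 8: prey: 0+0-0=0; pred: 15+0-4=11
Step 9: prey: 0+0-0=0; pred: 11+0-3=8
Max prey = 53 at step 1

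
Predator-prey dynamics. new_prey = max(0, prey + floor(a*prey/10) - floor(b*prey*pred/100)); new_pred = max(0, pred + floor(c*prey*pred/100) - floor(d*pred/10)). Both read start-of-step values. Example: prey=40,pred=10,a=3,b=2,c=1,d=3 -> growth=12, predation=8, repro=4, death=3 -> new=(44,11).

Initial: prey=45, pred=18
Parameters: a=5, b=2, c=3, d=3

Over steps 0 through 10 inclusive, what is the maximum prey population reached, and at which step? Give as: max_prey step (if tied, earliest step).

Answer: 51 1

Derivation:
Step 1: prey: 45+22-16=51; pred: 18+24-5=37
Step 2: prey: 51+25-37=39; pred: 37+56-11=82
Step 3: prey: 39+19-63=0; pred: 82+95-24=153
Step 4: prey: 0+0-0=0; pred: 153+0-45=108
Step 5: prey: 0+0-0=0; pred: 108+0-32=76
Step 6: prey: 0+0-0=0; pred: 76+0-22=54
Step 7: prey: 0+0-0=0; pred: 54+0-16=38
Step 8: prey: 0+0-0=0; pred: 38+0-11=27
Step 9: prey: 0+0-0=0; pred: 27+0-8=19
Step 10: prey: 0+0-0=0; pred: 19+0-5=14
Max prey = 51 at step 1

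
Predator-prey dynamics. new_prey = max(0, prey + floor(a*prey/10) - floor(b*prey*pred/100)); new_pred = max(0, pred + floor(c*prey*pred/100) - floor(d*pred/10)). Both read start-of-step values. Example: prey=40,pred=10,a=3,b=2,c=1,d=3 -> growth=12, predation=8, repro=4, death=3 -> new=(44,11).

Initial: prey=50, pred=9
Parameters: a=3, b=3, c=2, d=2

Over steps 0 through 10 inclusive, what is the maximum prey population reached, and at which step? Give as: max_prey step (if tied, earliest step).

Step 1: prey: 50+15-13=52; pred: 9+9-1=17
Step 2: prey: 52+15-26=41; pred: 17+17-3=31
Step 3: prey: 41+12-38=15; pred: 31+25-6=50
Step 4: prey: 15+4-22=0; pred: 50+15-10=55
Step 5: prey: 0+0-0=0; pred: 55+0-11=44
Step 6: prey: 0+0-0=0; pred: 44+0-8=36
Step 7: prey: 0+0-0=0; pred: 36+0-7=29
Step 8: prey: 0+0-0=0; pred: 29+0-5=24
Step 9: prey: 0+0-0=0; pred: 24+0-4=20
Step 10: prey: 0+0-0=0; pred: 20+0-4=16
Max prey = 52 at step 1

Answer: 52 1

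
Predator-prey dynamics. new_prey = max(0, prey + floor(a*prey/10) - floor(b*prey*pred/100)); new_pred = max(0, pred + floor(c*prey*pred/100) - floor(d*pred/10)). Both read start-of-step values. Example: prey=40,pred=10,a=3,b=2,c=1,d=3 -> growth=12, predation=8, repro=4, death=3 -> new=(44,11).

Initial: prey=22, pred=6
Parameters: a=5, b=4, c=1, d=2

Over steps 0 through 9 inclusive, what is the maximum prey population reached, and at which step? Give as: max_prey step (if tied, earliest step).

Answer: 65 5

Derivation:
Step 1: prey: 22+11-5=28; pred: 6+1-1=6
Step 2: prey: 28+14-6=36; pred: 6+1-1=6
Step 3: prey: 36+18-8=46; pred: 6+2-1=7
Step 4: prey: 46+23-12=57; pred: 7+3-1=9
Step 5: prey: 57+28-20=65; pred: 9+5-1=13
Step 6: prey: 65+32-33=64; pred: 13+8-2=19
Step 7: prey: 64+32-48=48; pred: 19+12-3=28
Step 8: prey: 48+24-53=19; pred: 28+13-5=36
Step 9: prey: 19+9-27=1; pred: 36+6-7=35
Max prey = 65 at step 5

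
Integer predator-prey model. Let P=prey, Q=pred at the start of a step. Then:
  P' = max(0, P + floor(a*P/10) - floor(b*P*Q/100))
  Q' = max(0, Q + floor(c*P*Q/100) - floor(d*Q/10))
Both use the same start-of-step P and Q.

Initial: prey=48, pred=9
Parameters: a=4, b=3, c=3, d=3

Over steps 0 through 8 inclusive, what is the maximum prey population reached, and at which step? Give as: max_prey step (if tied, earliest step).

Step 1: prey: 48+19-12=55; pred: 9+12-2=19
Step 2: prey: 55+22-31=46; pred: 19+31-5=45
Step 3: prey: 46+18-62=2; pred: 45+62-13=94
Step 4: prey: 2+0-5=0; pred: 94+5-28=71
Step 5: prey: 0+0-0=0; pred: 71+0-21=50
Step 6: prey: 0+0-0=0; pred: 50+0-15=35
Step 7: prey: 0+0-0=0; pred: 35+0-10=25
Step 8: prey: 0+0-0=0; pred: 25+0-7=18
Max prey = 55 at step 1

Answer: 55 1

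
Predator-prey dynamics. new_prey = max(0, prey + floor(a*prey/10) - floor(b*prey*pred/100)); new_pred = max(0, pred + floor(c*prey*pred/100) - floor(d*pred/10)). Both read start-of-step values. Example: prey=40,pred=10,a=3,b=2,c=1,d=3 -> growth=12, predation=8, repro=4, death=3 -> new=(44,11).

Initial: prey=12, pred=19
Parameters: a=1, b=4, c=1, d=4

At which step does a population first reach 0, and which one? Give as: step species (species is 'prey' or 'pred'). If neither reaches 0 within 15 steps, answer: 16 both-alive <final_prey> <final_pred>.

Step 1: prey: 12+1-9=4; pred: 19+2-7=14
Step 2: prey: 4+0-2=2; pred: 14+0-5=9
Step 3: prey: 2+0-0=2; pred: 9+0-3=6
Step 4: prey: 2+0-0=2; pred: 6+0-2=4
Step 5: prey: 2+0-0=2; pred: 4+0-1=3
Step 6: prey: 2+0-0=2; pred: 3+0-1=2
Step 7: prey: 2+0-0=2; pred: 2+0-0=2
Steps 8-15: state stable at prey=2, pred=2 (no change)
No extinction within 15 steps

Answer: 16 both-alive 2 2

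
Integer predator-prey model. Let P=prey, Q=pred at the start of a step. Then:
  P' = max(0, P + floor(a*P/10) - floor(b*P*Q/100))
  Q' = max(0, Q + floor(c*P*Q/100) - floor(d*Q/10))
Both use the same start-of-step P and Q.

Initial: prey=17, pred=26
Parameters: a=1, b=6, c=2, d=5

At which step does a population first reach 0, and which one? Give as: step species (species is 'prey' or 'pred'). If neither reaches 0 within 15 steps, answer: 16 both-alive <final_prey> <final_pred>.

Step 1: prey: 17+1-26=0; pred: 26+8-13=21
First extinction: prey at step 1

Answer: 1 prey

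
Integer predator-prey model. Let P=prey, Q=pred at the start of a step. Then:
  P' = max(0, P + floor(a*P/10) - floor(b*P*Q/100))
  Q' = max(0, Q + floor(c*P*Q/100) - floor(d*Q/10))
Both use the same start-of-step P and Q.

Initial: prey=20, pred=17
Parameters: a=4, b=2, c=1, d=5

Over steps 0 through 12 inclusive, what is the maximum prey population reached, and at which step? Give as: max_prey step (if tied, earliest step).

Step 1: prey: 20+8-6=22; pred: 17+3-8=12
Step 2: prey: 22+8-5=25; pred: 12+2-6=8
Step 3: prey: 25+10-4=31; pred: 8+2-4=6
Step 4: prey: 31+12-3=40; pred: 6+1-3=4
Step 5: prey: 40+16-3=53; pred: 4+1-2=3
Step 6: prey: 53+21-3=71; pred: 3+1-1=3
Step 7: prey: 71+28-4=95; pred: 3+2-1=4
Step 8: prey: 95+38-7=126; pred: 4+3-2=5
Step 9: prey: 126+50-12=164; pred: 5+6-2=9
Step 10: prey: 164+65-29=200; pred: 9+14-4=19
Step 11: prey: 200+80-76=204; pred: 19+38-9=48
Step 12: prey: 204+81-195=90; pred: 48+97-24=121
Max prey = 204 at step 11

Answer: 204 11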